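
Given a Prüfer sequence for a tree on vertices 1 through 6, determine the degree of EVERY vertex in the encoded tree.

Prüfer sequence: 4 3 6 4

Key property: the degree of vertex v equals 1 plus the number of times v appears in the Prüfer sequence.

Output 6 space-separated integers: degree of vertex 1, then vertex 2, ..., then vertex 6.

p_1 = 4: count[4] becomes 1
p_2 = 3: count[3] becomes 1
p_3 = 6: count[6] becomes 1
p_4 = 4: count[4] becomes 2
Degrees (1 + count): deg[1]=1+0=1, deg[2]=1+0=1, deg[3]=1+1=2, deg[4]=1+2=3, deg[5]=1+0=1, deg[6]=1+1=2

Answer: 1 1 2 3 1 2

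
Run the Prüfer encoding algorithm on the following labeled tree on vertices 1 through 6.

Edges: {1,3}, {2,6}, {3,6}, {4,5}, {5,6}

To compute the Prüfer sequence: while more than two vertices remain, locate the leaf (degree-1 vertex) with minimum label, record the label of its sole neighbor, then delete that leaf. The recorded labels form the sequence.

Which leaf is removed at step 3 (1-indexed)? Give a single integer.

Step 1: current leaves = {1,2,4}. Remove leaf 1 (neighbor: 3).
Step 2: current leaves = {2,3,4}. Remove leaf 2 (neighbor: 6).
Step 3: current leaves = {3,4}. Remove leaf 3 (neighbor: 6).

Answer: 3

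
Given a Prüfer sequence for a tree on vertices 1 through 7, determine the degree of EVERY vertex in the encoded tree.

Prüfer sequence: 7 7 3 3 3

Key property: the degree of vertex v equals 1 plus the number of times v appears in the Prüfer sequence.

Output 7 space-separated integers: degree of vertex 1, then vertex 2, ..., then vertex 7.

Answer: 1 1 4 1 1 1 3

Derivation:
p_1 = 7: count[7] becomes 1
p_2 = 7: count[7] becomes 2
p_3 = 3: count[3] becomes 1
p_4 = 3: count[3] becomes 2
p_5 = 3: count[3] becomes 3
Degrees (1 + count): deg[1]=1+0=1, deg[2]=1+0=1, deg[3]=1+3=4, deg[4]=1+0=1, deg[5]=1+0=1, deg[6]=1+0=1, deg[7]=1+2=3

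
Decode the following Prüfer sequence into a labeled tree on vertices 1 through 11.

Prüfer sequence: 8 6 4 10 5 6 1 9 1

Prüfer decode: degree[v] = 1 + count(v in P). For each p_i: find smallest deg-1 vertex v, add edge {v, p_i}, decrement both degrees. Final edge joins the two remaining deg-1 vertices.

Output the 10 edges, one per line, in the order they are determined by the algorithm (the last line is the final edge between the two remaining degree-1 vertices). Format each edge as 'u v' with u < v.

Initial degrees: {1:3, 2:1, 3:1, 4:2, 5:2, 6:3, 7:1, 8:2, 9:2, 10:2, 11:1}
Step 1: smallest deg-1 vertex = 2, p_1 = 8. Add edge {2,8}. Now deg[2]=0, deg[8]=1.
Step 2: smallest deg-1 vertex = 3, p_2 = 6. Add edge {3,6}. Now deg[3]=0, deg[6]=2.
Step 3: smallest deg-1 vertex = 7, p_3 = 4. Add edge {4,7}. Now deg[7]=0, deg[4]=1.
Step 4: smallest deg-1 vertex = 4, p_4 = 10. Add edge {4,10}. Now deg[4]=0, deg[10]=1.
Step 5: smallest deg-1 vertex = 8, p_5 = 5. Add edge {5,8}. Now deg[8]=0, deg[5]=1.
Step 6: smallest deg-1 vertex = 5, p_6 = 6. Add edge {5,6}. Now deg[5]=0, deg[6]=1.
Step 7: smallest deg-1 vertex = 6, p_7 = 1. Add edge {1,6}. Now deg[6]=0, deg[1]=2.
Step 8: smallest deg-1 vertex = 10, p_8 = 9. Add edge {9,10}. Now deg[10]=0, deg[9]=1.
Step 9: smallest deg-1 vertex = 9, p_9 = 1. Add edge {1,9}. Now deg[9]=0, deg[1]=1.
Final: two remaining deg-1 vertices are 1, 11. Add edge {1,11}.

Answer: 2 8
3 6
4 7
4 10
5 8
5 6
1 6
9 10
1 9
1 11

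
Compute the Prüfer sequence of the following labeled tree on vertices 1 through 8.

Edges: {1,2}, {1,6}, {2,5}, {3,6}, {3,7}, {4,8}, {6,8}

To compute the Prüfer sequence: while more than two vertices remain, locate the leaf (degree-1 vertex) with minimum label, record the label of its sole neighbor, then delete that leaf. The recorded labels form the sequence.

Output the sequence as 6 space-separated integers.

Step 1: leaves = {4,5,7}. Remove smallest leaf 4, emit neighbor 8.
Step 2: leaves = {5,7,8}. Remove smallest leaf 5, emit neighbor 2.
Step 3: leaves = {2,7,8}. Remove smallest leaf 2, emit neighbor 1.
Step 4: leaves = {1,7,8}. Remove smallest leaf 1, emit neighbor 6.
Step 5: leaves = {7,8}. Remove smallest leaf 7, emit neighbor 3.
Step 6: leaves = {3,8}. Remove smallest leaf 3, emit neighbor 6.
Done: 2 vertices remain (6, 8). Sequence = [8 2 1 6 3 6]

Answer: 8 2 1 6 3 6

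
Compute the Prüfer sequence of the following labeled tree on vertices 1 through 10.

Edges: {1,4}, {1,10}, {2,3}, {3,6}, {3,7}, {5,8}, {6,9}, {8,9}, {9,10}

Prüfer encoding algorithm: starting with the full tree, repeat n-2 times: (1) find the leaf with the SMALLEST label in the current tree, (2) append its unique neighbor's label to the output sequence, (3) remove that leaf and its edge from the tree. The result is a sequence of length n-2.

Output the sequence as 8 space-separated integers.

Answer: 3 1 10 8 3 6 9 9

Derivation:
Step 1: leaves = {2,4,5,7}. Remove smallest leaf 2, emit neighbor 3.
Step 2: leaves = {4,5,7}. Remove smallest leaf 4, emit neighbor 1.
Step 3: leaves = {1,5,7}. Remove smallest leaf 1, emit neighbor 10.
Step 4: leaves = {5,7,10}. Remove smallest leaf 5, emit neighbor 8.
Step 5: leaves = {7,8,10}. Remove smallest leaf 7, emit neighbor 3.
Step 6: leaves = {3,8,10}. Remove smallest leaf 3, emit neighbor 6.
Step 7: leaves = {6,8,10}. Remove smallest leaf 6, emit neighbor 9.
Step 8: leaves = {8,10}. Remove smallest leaf 8, emit neighbor 9.
Done: 2 vertices remain (9, 10). Sequence = [3 1 10 8 3 6 9 9]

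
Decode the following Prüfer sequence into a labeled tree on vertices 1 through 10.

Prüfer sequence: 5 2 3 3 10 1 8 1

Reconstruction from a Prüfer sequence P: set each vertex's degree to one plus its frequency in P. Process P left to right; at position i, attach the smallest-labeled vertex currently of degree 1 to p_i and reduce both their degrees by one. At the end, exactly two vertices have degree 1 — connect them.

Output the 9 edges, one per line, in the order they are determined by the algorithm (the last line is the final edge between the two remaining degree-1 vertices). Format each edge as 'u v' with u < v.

Answer: 4 5
2 5
2 3
3 6
3 10
1 7
8 9
1 8
1 10

Derivation:
Initial degrees: {1:3, 2:2, 3:3, 4:1, 5:2, 6:1, 7:1, 8:2, 9:1, 10:2}
Step 1: smallest deg-1 vertex = 4, p_1 = 5. Add edge {4,5}. Now deg[4]=0, deg[5]=1.
Step 2: smallest deg-1 vertex = 5, p_2 = 2. Add edge {2,5}. Now deg[5]=0, deg[2]=1.
Step 3: smallest deg-1 vertex = 2, p_3 = 3. Add edge {2,3}. Now deg[2]=0, deg[3]=2.
Step 4: smallest deg-1 vertex = 6, p_4 = 3. Add edge {3,6}. Now deg[6]=0, deg[3]=1.
Step 5: smallest deg-1 vertex = 3, p_5 = 10. Add edge {3,10}. Now deg[3]=0, deg[10]=1.
Step 6: smallest deg-1 vertex = 7, p_6 = 1. Add edge {1,7}. Now deg[7]=0, deg[1]=2.
Step 7: smallest deg-1 vertex = 9, p_7 = 8. Add edge {8,9}. Now deg[9]=0, deg[8]=1.
Step 8: smallest deg-1 vertex = 8, p_8 = 1. Add edge {1,8}. Now deg[8]=0, deg[1]=1.
Final: two remaining deg-1 vertices are 1, 10. Add edge {1,10}.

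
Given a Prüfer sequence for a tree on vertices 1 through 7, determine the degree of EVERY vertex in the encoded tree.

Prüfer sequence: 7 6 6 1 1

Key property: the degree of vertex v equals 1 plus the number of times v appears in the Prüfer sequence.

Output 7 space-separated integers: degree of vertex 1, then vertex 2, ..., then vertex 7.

Answer: 3 1 1 1 1 3 2

Derivation:
p_1 = 7: count[7] becomes 1
p_2 = 6: count[6] becomes 1
p_3 = 6: count[6] becomes 2
p_4 = 1: count[1] becomes 1
p_5 = 1: count[1] becomes 2
Degrees (1 + count): deg[1]=1+2=3, deg[2]=1+0=1, deg[3]=1+0=1, deg[4]=1+0=1, deg[5]=1+0=1, deg[6]=1+2=3, deg[7]=1+1=2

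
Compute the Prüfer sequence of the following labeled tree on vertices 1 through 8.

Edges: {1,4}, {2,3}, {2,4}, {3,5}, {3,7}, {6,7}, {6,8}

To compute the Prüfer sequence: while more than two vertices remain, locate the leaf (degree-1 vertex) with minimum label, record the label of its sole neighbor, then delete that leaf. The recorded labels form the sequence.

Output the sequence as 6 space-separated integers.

Step 1: leaves = {1,5,8}. Remove smallest leaf 1, emit neighbor 4.
Step 2: leaves = {4,5,8}. Remove smallest leaf 4, emit neighbor 2.
Step 3: leaves = {2,5,8}. Remove smallest leaf 2, emit neighbor 3.
Step 4: leaves = {5,8}. Remove smallest leaf 5, emit neighbor 3.
Step 5: leaves = {3,8}. Remove smallest leaf 3, emit neighbor 7.
Step 6: leaves = {7,8}. Remove smallest leaf 7, emit neighbor 6.
Done: 2 vertices remain (6, 8). Sequence = [4 2 3 3 7 6]

Answer: 4 2 3 3 7 6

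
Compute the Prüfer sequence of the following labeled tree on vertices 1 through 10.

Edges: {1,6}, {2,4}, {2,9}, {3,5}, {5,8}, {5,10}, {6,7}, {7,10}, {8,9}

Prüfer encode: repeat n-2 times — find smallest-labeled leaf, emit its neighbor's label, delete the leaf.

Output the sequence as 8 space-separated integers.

Answer: 6 5 2 9 7 10 8 5

Derivation:
Step 1: leaves = {1,3,4}. Remove smallest leaf 1, emit neighbor 6.
Step 2: leaves = {3,4,6}. Remove smallest leaf 3, emit neighbor 5.
Step 3: leaves = {4,6}. Remove smallest leaf 4, emit neighbor 2.
Step 4: leaves = {2,6}. Remove smallest leaf 2, emit neighbor 9.
Step 5: leaves = {6,9}. Remove smallest leaf 6, emit neighbor 7.
Step 6: leaves = {7,9}. Remove smallest leaf 7, emit neighbor 10.
Step 7: leaves = {9,10}. Remove smallest leaf 9, emit neighbor 8.
Step 8: leaves = {8,10}. Remove smallest leaf 8, emit neighbor 5.
Done: 2 vertices remain (5, 10). Sequence = [6 5 2 9 7 10 8 5]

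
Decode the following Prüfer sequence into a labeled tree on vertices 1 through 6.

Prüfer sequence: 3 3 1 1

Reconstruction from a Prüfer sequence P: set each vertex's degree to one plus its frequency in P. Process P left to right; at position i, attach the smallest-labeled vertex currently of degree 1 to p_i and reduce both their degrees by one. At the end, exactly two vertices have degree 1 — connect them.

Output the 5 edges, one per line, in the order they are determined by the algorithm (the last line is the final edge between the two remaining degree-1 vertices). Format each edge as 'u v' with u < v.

Initial degrees: {1:3, 2:1, 3:3, 4:1, 5:1, 6:1}
Step 1: smallest deg-1 vertex = 2, p_1 = 3. Add edge {2,3}. Now deg[2]=0, deg[3]=2.
Step 2: smallest deg-1 vertex = 4, p_2 = 3. Add edge {3,4}. Now deg[4]=0, deg[3]=1.
Step 3: smallest deg-1 vertex = 3, p_3 = 1. Add edge {1,3}. Now deg[3]=0, deg[1]=2.
Step 4: smallest deg-1 vertex = 5, p_4 = 1. Add edge {1,5}. Now deg[5]=0, deg[1]=1.
Final: two remaining deg-1 vertices are 1, 6. Add edge {1,6}.

Answer: 2 3
3 4
1 3
1 5
1 6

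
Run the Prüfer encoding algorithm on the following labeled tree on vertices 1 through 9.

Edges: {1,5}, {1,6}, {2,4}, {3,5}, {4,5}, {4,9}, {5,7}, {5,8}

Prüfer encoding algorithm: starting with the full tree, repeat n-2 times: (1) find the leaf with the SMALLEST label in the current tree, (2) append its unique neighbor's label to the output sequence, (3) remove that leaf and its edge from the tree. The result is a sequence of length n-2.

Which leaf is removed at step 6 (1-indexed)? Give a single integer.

Step 1: current leaves = {2,3,6,7,8,9}. Remove leaf 2 (neighbor: 4).
Step 2: current leaves = {3,6,7,8,9}. Remove leaf 3 (neighbor: 5).
Step 3: current leaves = {6,7,8,9}. Remove leaf 6 (neighbor: 1).
Step 4: current leaves = {1,7,8,9}. Remove leaf 1 (neighbor: 5).
Step 5: current leaves = {7,8,9}. Remove leaf 7 (neighbor: 5).
Step 6: current leaves = {8,9}. Remove leaf 8 (neighbor: 5).

Answer: 8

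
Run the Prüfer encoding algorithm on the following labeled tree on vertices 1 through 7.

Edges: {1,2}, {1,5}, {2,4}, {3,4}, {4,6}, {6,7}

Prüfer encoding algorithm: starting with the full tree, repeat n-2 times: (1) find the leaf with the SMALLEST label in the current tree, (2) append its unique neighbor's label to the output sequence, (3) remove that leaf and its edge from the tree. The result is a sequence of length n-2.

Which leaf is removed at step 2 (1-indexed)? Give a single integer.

Step 1: current leaves = {3,5,7}. Remove leaf 3 (neighbor: 4).
Step 2: current leaves = {5,7}. Remove leaf 5 (neighbor: 1).

Answer: 5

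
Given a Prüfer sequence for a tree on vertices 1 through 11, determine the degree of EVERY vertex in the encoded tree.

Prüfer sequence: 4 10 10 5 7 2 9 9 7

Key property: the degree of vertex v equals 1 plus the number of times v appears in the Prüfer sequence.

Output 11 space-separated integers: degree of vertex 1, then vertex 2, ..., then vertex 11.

p_1 = 4: count[4] becomes 1
p_2 = 10: count[10] becomes 1
p_3 = 10: count[10] becomes 2
p_4 = 5: count[5] becomes 1
p_5 = 7: count[7] becomes 1
p_6 = 2: count[2] becomes 1
p_7 = 9: count[9] becomes 1
p_8 = 9: count[9] becomes 2
p_9 = 7: count[7] becomes 2
Degrees (1 + count): deg[1]=1+0=1, deg[2]=1+1=2, deg[3]=1+0=1, deg[4]=1+1=2, deg[5]=1+1=2, deg[6]=1+0=1, deg[7]=1+2=3, deg[8]=1+0=1, deg[9]=1+2=3, deg[10]=1+2=3, deg[11]=1+0=1

Answer: 1 2 1 2 2 1 3 1 3 3 1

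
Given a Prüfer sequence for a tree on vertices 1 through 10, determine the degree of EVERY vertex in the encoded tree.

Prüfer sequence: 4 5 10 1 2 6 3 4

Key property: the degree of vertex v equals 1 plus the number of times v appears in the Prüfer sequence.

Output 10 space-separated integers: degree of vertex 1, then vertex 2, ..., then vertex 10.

Answer: 2 2 2 3 2 2 1 1 1 2

Derivation:
p_1 = 4: count[4] becomes 1
p_2 = 5: count[5] becomes 1
p_3 = 10: count[10] becomes 1
p_4 = 1: count[1] becomes 1
p_5 = 2: count[2] becomes 1
p_6 = 6: count[6] becomes 1
p_7 = 3: count[3] becomes 1
p_8 = 4: count[4] becomes 2
Degrees (1 + count): deg[1]=1+1=2, deg[2]=1+1=2, deg[3]=1+1=2, deg[4]=1+2=3, deg[5]=1+1=2, deg[6]=1+1=2, deg[7]=1+0=1, deg[8]=1+0=1, deg[9]=1+0=1, deg[10]=1+1=2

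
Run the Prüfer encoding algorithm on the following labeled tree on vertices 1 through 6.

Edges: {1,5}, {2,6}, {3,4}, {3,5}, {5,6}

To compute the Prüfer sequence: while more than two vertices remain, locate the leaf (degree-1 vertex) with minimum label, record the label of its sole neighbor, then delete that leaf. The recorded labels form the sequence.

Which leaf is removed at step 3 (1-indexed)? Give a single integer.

Step 1: current leaves = {1,2,4}. Remove leaf 1 (neighbor: 5).
Step 2: current leaves = {2,4}. Remove leaf 2 (neighbor: 6).
Step 3: current leaves = {4,6}. Remove leaf 4 (neighbor: 3).

Answer: 4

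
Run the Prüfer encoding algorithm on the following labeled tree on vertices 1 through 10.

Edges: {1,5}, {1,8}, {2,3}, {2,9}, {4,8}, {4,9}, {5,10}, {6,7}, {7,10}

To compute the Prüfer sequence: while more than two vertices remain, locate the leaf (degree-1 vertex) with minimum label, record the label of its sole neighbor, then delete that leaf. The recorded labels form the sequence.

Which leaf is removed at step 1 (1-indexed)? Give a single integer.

Step 1: current leaves = {3,6}. Remove leaf 3 (neighbor: 2).

Answer: 3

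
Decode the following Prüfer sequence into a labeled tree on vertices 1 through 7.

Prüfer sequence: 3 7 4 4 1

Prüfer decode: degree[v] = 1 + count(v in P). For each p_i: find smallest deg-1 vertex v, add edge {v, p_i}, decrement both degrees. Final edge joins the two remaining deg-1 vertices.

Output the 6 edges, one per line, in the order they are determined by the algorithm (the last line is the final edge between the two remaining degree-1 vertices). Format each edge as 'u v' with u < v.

Initial degrees: {1:2, 2:1, 3:2, 4:3, 5:1, 6:1, 7:2}
Step 1: smallest deg-1 vertex = 2, p_1 = 3. Add edge {2,3}. Now deg[2]=0, deg[3]=1.
Step 2: smallest deg-1 vertex = 3, p_2 = 7. Add edge {3,7}. Now deg[3]=0, deg[7]=1.
Step 3: smallest deg-1 vertex = 5, p_3 = 4. Add edge {4,5}. Now deg[5]=0, deg[4]=2.
Step 4: smallest deg-1 vertex = 6, p_4 = 4. Add edge {4,6}. Now deg[6]=0, deg[4]=1.
Step 5: smallest deg-1 vertex = 4, p_5 = 1. Add edge {1,4}. Now deg[4]=0, deg[1]=1.
Final: two remaining deg-1 vertices are 1, 7. Add edge {1,7}.

Answer: 2 3
3 7
4 5
4 6
1 4
1 7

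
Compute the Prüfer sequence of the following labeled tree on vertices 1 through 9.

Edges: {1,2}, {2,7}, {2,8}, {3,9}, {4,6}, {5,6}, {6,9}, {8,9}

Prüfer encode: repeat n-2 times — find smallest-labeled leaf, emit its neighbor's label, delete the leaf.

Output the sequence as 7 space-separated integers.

Answer: 2 9 6 6 9 2 8

Derivation:
Step 1: leaves = {1,3,4,5,7}. Remove smallest leaf 1, emit neighbor 2.
Step 2: leaves = {3,4,5,7}. Remove smallest leaf 3, emit neighbor 9.
Step 3: leaves = {4,5,7}. Remove smallest leaf 4, emit neighbor 6.
Step 4: leaves = {5,7}. Remove smallest leaf 5, emit neighbor 6.
Step 5: leaves = {6,7}. Remove smallest leaf 6, emit neighbor 9.
Step 6: leaves = {7,9}. Remove smallest leaf 7, emit neighbor 2.
Step 7: leaves = {2,9}. Remove smallest leaf 2, emit neighbor 8.
Done: 2 vertices remain (8, 9). Sequence = [2 9 6 6 9 2 8]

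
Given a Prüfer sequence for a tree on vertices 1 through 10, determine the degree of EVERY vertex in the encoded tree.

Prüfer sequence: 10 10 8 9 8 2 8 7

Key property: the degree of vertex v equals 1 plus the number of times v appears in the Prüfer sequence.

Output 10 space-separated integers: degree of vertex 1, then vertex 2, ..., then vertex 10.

p_1 = 10: count[10] becomes 1
p_2 = 10: count[10] becomes 2
p_3 = 8: count[8] becomes 1
p_4 = 9: count[9] becomes 1
p_5 = 8: count[8] becomes 2
p_6 = 2: count[2] becomes 1
p_7 = 8: count[8] becomes 3
p_8 = 7: count[7] becomes 1
Degrees (1 + count): deg[1]=1+0=1, deg[2]=1+1=2, deg[3]=1+0=1, deg[4]=1+0=1, deg[5]=1+0=1, deg[6]=1+0=1, deg[7]=1+1=2, deg[8]=1+3=4, deg[9]=1+1=2, deg[10]=1+2=3

Answer: 1 2 1 1 1 1 2 4 2 3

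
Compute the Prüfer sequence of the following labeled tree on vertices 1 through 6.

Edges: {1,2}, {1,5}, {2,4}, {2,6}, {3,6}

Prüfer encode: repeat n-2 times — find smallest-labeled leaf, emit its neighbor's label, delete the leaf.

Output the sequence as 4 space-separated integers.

Answer: 6 2 1 2

Derivation:
Step 1: leaves = {3,4,5}. Remove smallest leaf 3, emit neighbor 6.
Step 2: leaves = {4,5,6}. Remove smallest leaf 4, emit neighbor 2.
Step 3: leaves = {5,6}. Remove smallest leaf 5, emit neighbor 1.
Step 4: leaves = {1,6}. Remove smallest leaf 1, emit neighbor 2.
Done: 2 vertices remain (2, 6). Sequence = [6 2 1 2]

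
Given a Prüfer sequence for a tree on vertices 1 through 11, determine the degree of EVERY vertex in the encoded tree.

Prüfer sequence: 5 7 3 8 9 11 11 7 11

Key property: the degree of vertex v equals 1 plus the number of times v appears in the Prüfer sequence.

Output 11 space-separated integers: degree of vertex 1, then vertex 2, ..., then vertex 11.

p_1 = 5: count[5] becomes 1
p_2 = 7: count[7] becomes 1
p_3 = 3: count[3] becomes 1
p_4 = 8: count[8] becomes 1
p_5 = 9: count[9] becomes 1
p_6 = 11: count[11] becomes 1
p_7 = 11: count[11] becomes 2
p_8 = 7: count[7] becomes 2
p_9 = 11: count[11] becomes 3
Degrees (1 + count): deg[1]=1+0=1, deg[2]=1+0=1, deg[3]=1+1=2, deg[4]=1+0=1, deg[5]=1+1=2, deg[6]=1+0=1, deg[7]=1+2=3, deg[8]=1+1=2, deg[9]=1+1=2, deg[10]=1+0=1, deg[11]=1+3=4

Answer: 1 1 2 1 2 1 3 2 2 1 4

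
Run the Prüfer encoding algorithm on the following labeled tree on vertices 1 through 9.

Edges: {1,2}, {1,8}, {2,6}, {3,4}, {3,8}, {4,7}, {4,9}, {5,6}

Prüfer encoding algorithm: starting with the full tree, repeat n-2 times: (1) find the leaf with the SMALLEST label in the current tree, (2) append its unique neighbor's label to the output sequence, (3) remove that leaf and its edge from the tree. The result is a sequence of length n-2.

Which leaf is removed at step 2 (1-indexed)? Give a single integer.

Step 1: current leaves = {5,7,9}. Remove leaf 5 (neighbor: 6).
Step 2: current leaves = {6,7,9}. Remove leaf 6 (neighbor: 2).

Answer: 6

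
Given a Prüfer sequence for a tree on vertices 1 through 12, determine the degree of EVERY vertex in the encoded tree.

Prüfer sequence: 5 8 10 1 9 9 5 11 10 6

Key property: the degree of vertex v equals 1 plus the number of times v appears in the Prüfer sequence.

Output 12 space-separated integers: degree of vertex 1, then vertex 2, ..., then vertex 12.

Answer: 2 1 1 1 3 2 1 2 3 3 2 1

Derivation:
p_1 = 5: count[5] becomes 1
p_2 = 8: count[8] becomes 1
p_3 = 10: count[10] becomes 1
p_4 = 1: count[1] becomes 1
p_5 = 9: count[9] becomes 1
p_6 = 9: count[9] becomes 2
p_7 = 5: count[5] becomes 2
p_8 = 11: count[11] becomes 1
p_9 = 10: count[10] becomes 2
p_10 = 6: count[6] becomes 1
Degrees (1 + count): deg[1]=1+1=2, deg[2]=1+0=1, deg[3]=1+0=1, deg[4]=1+0=1, deg[5]=1+2=3, deg[6]=1+1=2, deg[7]=1+0=1, deg[8]=1+1=2, deg[9]=1+2=3, deg[10]=1+2=3, deg[11]=1+1=2, deg[12]=1+0=1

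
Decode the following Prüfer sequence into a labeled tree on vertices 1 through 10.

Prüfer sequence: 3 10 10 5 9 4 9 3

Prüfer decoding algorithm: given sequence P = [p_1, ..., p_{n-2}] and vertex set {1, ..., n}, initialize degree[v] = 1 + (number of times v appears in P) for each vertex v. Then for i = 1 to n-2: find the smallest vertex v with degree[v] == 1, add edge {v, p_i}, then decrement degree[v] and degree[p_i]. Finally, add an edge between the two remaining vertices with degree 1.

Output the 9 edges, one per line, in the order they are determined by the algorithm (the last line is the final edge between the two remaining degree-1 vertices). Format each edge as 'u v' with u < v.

Answer: 1 3
2 10
6 10
5 7
5 9
4 8
4 9
3 9
3 10

Derivation:
Initial degrees: {1:1, 2:1, 3:3, 4:2, 5:2, 6:1, 7:1, 8:1, 9:3, 10:3}
Step 1: smallest deg-1 vertex = 1, p_1 = 3. Add edge {1,3}. Now deg[1]=0, deg[3]=2.
Step 2: smallest deg-1 vertex = 2, p_2 = 10. Add edge {2,10}. Now deg[2]=0, deg[10]=2.
Step 3: smallest deg-1 vertex = 6, p_3 = 10. Add edge {6,10}. Now deg[6]=0, deg[10]=1.
Step 4: smallest deg-1 vertex = 7, p_4 = 5. Add edge {5,7}. Now deg[7]=0, deg[5]=1.
Step 5: smallest deg-1 vertex = 5, p_5 = 9. Add edge {5,9}. Now deg[5]=0, deg[9]=2.
Step 6: smallest deg-1 vertex = 8, p_6 = 4. Add edge {4,8}. Now deg[8]=0, deg[4]=1.
Step 7: smallest deg-1 vertex = 4, p_7 = 9. Add edge {4,9}. Now deg[4]=0, deg[9]=1.
Step 8: smallest deg-1 vertex = 9, p_8 = 3. Add edge {3,9}. Now deg[9]=0, deg[3]=1.
Final: two remaining deg-1 vertices are 3, 10. Add edge {3,10}.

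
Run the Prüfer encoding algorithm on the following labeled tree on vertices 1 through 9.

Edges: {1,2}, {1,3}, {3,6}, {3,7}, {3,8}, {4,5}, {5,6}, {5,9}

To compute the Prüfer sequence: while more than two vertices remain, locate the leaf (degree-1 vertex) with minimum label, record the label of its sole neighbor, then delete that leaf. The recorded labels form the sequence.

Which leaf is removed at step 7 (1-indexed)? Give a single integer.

Step 1: current leaves = {2,4,7,8,9}. Remove leaf 2 (neighbor: 1).
Step 2: current leaves = {1,4,7,8,9}. Remove leaf 1 (neighbor: 3).
Step 3: current leaves = {4,7,8,9}. Remove leaf 4 (neighbor: 5).
Step 4: current leaves = {7,8,9}. Remove leaf 7 (neighbor: 3).
Step 5: current leaves = {8,9}. Remove leaf 8 (neighbor: 3).
Step 6: current leaves = {3,9}. Remove leaf 3 (neighbor: 6).
Step 7: current leaves = {6,9}. Remove leaf 6 (neighbor: 5).

Answer: 6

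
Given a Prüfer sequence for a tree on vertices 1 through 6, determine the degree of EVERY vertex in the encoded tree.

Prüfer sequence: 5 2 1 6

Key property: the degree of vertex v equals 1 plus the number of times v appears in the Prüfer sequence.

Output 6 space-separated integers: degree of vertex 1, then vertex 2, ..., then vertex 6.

Answer: 2 2 1 1 2 2

Derivation:
p_1 = 5: count[5] becomes 1
p_2 = 2: count[2] becomes 1
p_3 = 1: count[1] becomes 1
p_4 = 6: count[6] becomes 1
Degrees (1 + count): deg[1]=1+1=2, deg[2]=1+1=2, deg[3]=1+0=1, deg[4]=1+0=1, deg[5]=1+1=2, deg[6]=1+1=2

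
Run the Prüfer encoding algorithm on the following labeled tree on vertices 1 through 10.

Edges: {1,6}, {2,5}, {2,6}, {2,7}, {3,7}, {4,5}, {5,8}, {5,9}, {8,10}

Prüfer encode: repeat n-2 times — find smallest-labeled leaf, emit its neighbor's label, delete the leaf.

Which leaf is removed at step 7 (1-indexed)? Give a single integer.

Answer: 9

Derivation:
Step 1: current leaves = {1,3,4,9,10}. Remove leaf 1 (neighbor: 6).
Step 2: current leaves = {3,4,6,9,10}. Remove leaf 3 (neighbor: 7).
Step 3: current leaves = {4,6,7,9,10}. Remove leaf 4 (neighbor: 5).
Step 4: current leaves = {6,7,9,10}. Remove leaf 6 (neighbor: 2).
Step 5: current leaves = {7,9,10}. Remove leaf 7 (neighbor: 2).
Step 6: current leaves = {2,9,10}. Remove leaf 2 (neighbor: 5).
Step 7: current leaves = {9,10}. Remove leaf 9 (neighbor: 5).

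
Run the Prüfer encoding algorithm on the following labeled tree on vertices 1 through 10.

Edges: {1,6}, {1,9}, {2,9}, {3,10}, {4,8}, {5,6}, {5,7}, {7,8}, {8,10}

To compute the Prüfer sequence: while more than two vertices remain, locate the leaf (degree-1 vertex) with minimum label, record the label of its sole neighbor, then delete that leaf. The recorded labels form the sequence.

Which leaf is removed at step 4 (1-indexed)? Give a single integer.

Step 1: current leaves = {2,3,4}. Remove leaf 2 (neighbor: 9).
Step 2: current leaves = {3,4,9}. Remove leaf 3 (neighbor: 10).
Step 3: current leaves = {4,9,10}. Remove leaf 4 (neighbor: 8).
Step 4: current leaves = {9,10}. Remove leaf 9 (neighbor: 1).

Answer: 9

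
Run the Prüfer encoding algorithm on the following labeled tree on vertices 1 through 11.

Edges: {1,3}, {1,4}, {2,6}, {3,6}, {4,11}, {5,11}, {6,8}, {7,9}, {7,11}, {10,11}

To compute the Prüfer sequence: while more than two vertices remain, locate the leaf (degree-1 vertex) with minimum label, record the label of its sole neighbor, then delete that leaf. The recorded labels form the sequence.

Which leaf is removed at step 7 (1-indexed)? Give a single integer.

Step 1: current leaves = {2,5,8,9,10}. Remove leaf 2 (neighbor: 6).
Step 2: current leaves = {5,8,9,10}. Remove leaf 5 (neighbor: 11).
Step 3: current leaves = {8,9,10}. Remove leaf 8 (neighbor: 6).
Step 4: current leaves = {6,9,10}. Remove leaf 6 (neighbor: 3).
Step 5: current leaves = {3,9,10}. Remove leaf 3 (neighbor: 1).
Step 6: current leaves = {1,9,10}. Remove leaf 1 (neighbor: 4).
Step 7: current leaves = {4,9,10}. Remove leaf 4 (neighbor: 11).

Answer: 4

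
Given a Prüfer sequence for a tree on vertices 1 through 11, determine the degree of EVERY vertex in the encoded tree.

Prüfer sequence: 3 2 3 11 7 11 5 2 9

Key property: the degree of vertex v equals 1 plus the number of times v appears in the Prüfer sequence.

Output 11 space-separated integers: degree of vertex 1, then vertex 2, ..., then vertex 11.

Answer: 1 3 3 1 2 1 2 1 2 1 3

Derivation:
p_1 = 3: count[3] becomes 1
p_2 = 2: count[2] becomes 1
p_3 = 3: count[3] becomes 2
p_4 = 11: count[11] becomes 1
p_5 = 7: count[7] becomes 1
p_6 = 11: count[11] becomes 2
p_7 = 5: count[5] becomes 1
p_8 = 2: count[2] becomes 2
p_9 = 9: count[9] becomes 1
Degrees (1 + count): deg[1]=1+0=1, deg[2]=1+2=3, deg[3]=1+2=3, deg[4]=1+0=1, deg[5]=1+1=2, deg[6]=1+0=1, deg[7]=1+1=2, deg[8]=1+0=1, deg[9]=1+1=2, deg[10]=1+0=1, deg[11]=1+2=3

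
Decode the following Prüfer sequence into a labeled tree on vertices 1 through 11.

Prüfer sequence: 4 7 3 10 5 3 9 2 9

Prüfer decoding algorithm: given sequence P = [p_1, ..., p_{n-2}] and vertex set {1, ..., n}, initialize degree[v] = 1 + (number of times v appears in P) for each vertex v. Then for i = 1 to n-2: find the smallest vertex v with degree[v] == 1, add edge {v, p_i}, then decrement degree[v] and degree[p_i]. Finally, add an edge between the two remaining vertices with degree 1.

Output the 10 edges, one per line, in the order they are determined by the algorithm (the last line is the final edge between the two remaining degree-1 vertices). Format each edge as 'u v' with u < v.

Answer: 1 4
4 7
3 6
7 10
5 8
3 5
3 9
2 10
2 9
9 11

Derivation:
Initial degrees: {1:1, 2:2, 3:3, 4:2, 5:2, 6:1, 7:2, 8:1, 9:3, 10:2, 11:1}
Step 1: smallest deg-1 vertex = 1, p_1 = 4. Add edge {1,4}. Now deg[1]=0, deg[4]=1.
Step 2: smallest deg-1 vertex = 4, p_2 = 7. Add edge {4,7}. Now deg[4]=0, deg[7]=1.
Step 3: smallest deg-1 vertex = 6, p_3 = 3. Add edge {3,6}. Now deg[6]=0, deg[3]=2.
Step 4: smallest deg-1 vertex = 7, p_4 = 10. Add edge {7,10}. Now deg[7]=0, deg[10]=1.
Step 5: smallest deg-1 vertex = 8, p_5 = 5. Add edge {5,8}. Now deg[8]=0, deg[5]=1.
Step 6: smallest deg-1 vertex = 5, p_6 = 3. Add edge {3,5}. Now deg[5]=0, deg[3]=1.
Step 7: smallest deg-1 vertex = 3, p_7 = 9. Add edge {3,9}. Now deg[3]=0, deg[9]=2.
Step 8: smallest deg-1 vertex = 10, p_8 = 2. Add edge {2,10}. Now deg[10]=0, deg[2]=1.
Step 9: smallest deg-1 vertex = 2, p_9 = 9. Add edge {2,9}. Now deg[2]=0, deg[9]=1.
Final: two remaining deg-1 vertices are 9, 11. Add edge {9,11}.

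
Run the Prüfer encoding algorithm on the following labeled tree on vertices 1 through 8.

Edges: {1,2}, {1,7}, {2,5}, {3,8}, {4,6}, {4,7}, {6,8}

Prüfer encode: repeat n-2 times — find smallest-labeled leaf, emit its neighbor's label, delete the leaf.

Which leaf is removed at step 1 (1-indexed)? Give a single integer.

Answer: 3

Derivation:
Step 1: current leaves = {3,5}. Remove leaf 3 (neighbor: 8).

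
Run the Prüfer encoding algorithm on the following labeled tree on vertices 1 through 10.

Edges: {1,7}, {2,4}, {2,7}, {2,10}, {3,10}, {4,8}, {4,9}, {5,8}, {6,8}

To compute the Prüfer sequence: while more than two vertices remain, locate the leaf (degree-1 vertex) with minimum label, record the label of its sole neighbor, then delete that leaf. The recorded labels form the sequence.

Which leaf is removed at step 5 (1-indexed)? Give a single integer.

Answer: 7

Derivation:
Step 1: current leaves = {1,3,5,6,9}. Remove leaf 1 (neighbor: 7).
Step 2: current leaves = {3,5,6,7,9}. Remove leaf 3 (neighbor: 10).
Step 3: current leaves = {5,6,7,9,10}. Remove leaf 5 (neighbor: 8).
Step 4: current leaves = {6,7,9,10}. Remove leaf 6 (neighbor: 8).
Step 5: current leaves = {7,8,9,10}. Remove leaf 7 (neighbor: 2).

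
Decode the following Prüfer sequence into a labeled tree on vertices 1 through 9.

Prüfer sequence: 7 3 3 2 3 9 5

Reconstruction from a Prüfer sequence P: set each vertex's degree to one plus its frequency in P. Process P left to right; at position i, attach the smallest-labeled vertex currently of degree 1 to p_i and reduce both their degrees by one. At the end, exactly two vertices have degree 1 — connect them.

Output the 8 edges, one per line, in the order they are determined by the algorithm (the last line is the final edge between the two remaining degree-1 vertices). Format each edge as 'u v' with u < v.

Answer: 1 7
3 4
3 6
2 7
2 3
3 9
5 8
5 9

Derivation:
Initial degrees: {1:1, 2:2, 3:4, 4:1, 5:2, 6:1, 7:2, 8:1, 9:2}
Step 1: smallest deg-1 vertex = 1, p_1 = 7. Add edge {1,7}. Now deg[1]=0, deg[7]=1.
Step 2: smallest deg-1 vertex = 4, p_2 = 3. Add edge {3,4}. Now deg[4]=0, deg[3]=3.
Step 3: smallest deg-1 vertex = 6, p_3 = 3. Add edge {3,6}. Now deg[6]=0, deg[3]=2.
Step 4: smallest deg-1 vertex = 7, p_4 = 2. Add edge {2,7}. Now deg[7]=0, deg[2]=1.
Step 5: smallest deg-1 vertex = 2, p_5 = 3. Add edge {2,3}. Now deg[2]=0, deg[3]=1.
Step 6: smallest deg-1 vertex = 3, p_6 = 9. Add edge {3,9}. Now deg[3]=0, deg[9]=1.
Step 7: smallest deg-1 vertex = 8, p_7 = 5. Add edge {5,8}. Now deg[8]=0, deg[5]=1.
Final: two remaining deg-1 vertices are 5, 9. Add edge {5,9}.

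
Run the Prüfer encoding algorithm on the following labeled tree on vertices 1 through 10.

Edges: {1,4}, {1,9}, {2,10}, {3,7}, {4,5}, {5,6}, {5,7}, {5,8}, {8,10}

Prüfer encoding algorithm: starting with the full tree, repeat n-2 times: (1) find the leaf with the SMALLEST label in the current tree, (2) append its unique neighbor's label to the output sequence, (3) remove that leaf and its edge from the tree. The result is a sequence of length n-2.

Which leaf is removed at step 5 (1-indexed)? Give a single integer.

Step 1: current leaves = {2,3,6,9}. Remove leaf 2 (neighbor: 10).
Step 2: current leaves = {3,6,9,10}. Remove leaf 3 (neighbor: 7).
Step 3: current leaves = {6,7,9,10}. Remove leaf 6 (neighbor: 5).
Step 4: current leaves = {7,9,10}. Remove leaf 7 (neighbor: 5).
Step 5: current leaves = {9,10}. Remove leaf 9 (neighbor: 1).

Answer: 9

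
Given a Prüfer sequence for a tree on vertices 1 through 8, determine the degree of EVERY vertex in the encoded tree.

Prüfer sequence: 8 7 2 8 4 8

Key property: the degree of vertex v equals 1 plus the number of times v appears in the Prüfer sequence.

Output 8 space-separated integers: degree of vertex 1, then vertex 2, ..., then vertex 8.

p_1 = 8: count[8] becomes 1
p_2 = 7: count[7] becomes 1
p_3 = 2: count[2] becomes 1
p_4 = 8: count[8] becomes 2
p_5 = 4: count[4] becomes 1
p_6 = 8: count[8] becomes 3
Degrees (1 + count): deg[1]=1+0=1, deg[2]=1+1=2, deg[3]=1+0=1, deg[4]=1+1=2, deg[5]=1+0=1, deg[6]=1+0=1, deg[7]=1+1=2, deg[8]=1+3=4

Answer: 1 2 1 2 1 1 2 4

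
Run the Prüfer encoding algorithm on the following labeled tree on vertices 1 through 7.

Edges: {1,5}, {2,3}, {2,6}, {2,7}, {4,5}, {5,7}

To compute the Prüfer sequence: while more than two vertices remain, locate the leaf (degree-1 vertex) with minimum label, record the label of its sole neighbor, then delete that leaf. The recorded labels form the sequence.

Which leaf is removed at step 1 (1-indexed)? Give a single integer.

Step 1: current leaves = {1,3,4,6}. Remove leaf 1 (neighbor: 5).

Answer: 1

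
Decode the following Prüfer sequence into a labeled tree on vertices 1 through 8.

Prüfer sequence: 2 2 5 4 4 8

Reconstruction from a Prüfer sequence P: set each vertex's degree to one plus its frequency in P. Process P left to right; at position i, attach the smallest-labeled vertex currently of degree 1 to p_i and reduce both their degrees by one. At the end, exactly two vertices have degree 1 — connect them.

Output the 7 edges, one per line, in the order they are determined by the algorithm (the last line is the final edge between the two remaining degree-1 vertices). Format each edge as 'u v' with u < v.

Initial degrees: {1:1, 2:3, 3:1, 4:3, 5:2, 6:1, 7:1, 8:2}
Step 1: smallest deg-1 vertex = 1, p_1 = 2. Add edge {1,2}. Now deg[1]=0, deg[2]=2.
Step 2: smallest deg-1 vertex = 3, p_2 = 2. Add edge {2,3}. Now deg[3]=0, deg[2]=1.
Step 3: smallest deg-1 vertex = 2, p_3 = 5. Add edge {2,5}. Now deg[2]=0, deg[5]=1.
Step 4: smallest deg-1 vertex = 5, p_4 = 4. Add edge {4,5}. Now deg[5]=0, deg[4]=2.
Step 5: smallest deg-1 vertex = 6, p_5 = 4. Add edge {4,6}. Now deg[6]=0, deg[4]=1.
Step 6: smallest deg-1 vertex = 4, p_6 = 8. Add edge {4,8}. Now deg[4]=0, deg[8]=1.
Final: two remaining deg-1 vertices are 7, 8. Add edge {7,8}.

Answer: 1 2
2 3
2 5
4 5
4 6
4 8
7 8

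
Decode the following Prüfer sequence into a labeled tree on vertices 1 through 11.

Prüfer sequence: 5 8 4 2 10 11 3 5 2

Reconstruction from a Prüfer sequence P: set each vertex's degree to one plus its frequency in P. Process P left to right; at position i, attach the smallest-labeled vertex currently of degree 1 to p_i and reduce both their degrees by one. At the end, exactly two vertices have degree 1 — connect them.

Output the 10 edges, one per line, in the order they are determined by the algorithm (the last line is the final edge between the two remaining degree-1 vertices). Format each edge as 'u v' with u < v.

Initial degrees: {1:1, 2:3, 3:2, 4:2, 5:3, 6:1, 7:1, 8:2, 9:1, 10:2, 11:2}
Step 1: smallest deg-1 vertex = 1, p_1 = 5. Add edge {1,5}. Now deg[1]=0, deg[5]=2.
Step 2: smallest deg-1 vertex = 6, p_2 = 8. Add edge {6,8}. Now deg[6]=0, deg[8]=1.
Step 3: smallest deg-1 vertex = 7, p_3 = 4. Add edge {4,7}. Now deg[7]=0, deg[4]=1.
Step 4: smallest deg-1 vertex = 4, p_4 = 2. Add edge {2,4}. Now deg[4]=0, deg[2]=2.
Step 5: smallest deg-1 vertex = 8, p_5 = 10. Add edge {8,10}. Now deg[8]=0, deg[10]=1.
Step 6: smallest deg-1 vertex = 9, p_6 = 11. Add edge {9,11}. Now deg[9]=0, deg[11]=1.
Step 7: smallest deg-1 vertex = 10, p_7 = 3. Add edge {3,10}. Now deg[10]=0, deg[3]=1.
Step 8: smallest deg-1 vertex = 3, p_8 = 5. Add edge {3,5}. Now deg[3]=0, deg[5]=1.
Step 9: smallest deg-1 vertex = 5, p_9 = 2. Add edge {2,5}. Now deg[5]=0, deg[2]=1.
Final: two remaining deg-1 vertices are 2, 11. Add edge {2,11}.

Answer: 1 5
6 8
4 7
2 4
8 10
9 11
3 10
3 5
2 5
2 11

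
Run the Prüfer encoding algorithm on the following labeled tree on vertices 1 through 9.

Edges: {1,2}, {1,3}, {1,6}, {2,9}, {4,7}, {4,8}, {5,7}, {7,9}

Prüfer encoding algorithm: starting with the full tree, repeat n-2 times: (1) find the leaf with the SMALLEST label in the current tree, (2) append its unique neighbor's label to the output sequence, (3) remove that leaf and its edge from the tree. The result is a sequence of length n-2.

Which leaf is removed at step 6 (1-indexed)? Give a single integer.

Step 1: current leaves = {3,5,6,8}. Remove leaf 3 (neighbor: 1).
Step 2: current leaves = {5,6,8}. Remove leaf 5 (neighbor: 7).
Step 3: current leaves = {6,8}. Remove leaf 6 (neighbor: 1).
Step 4: current leaves = {1,8}. Remove leaf 1 (neighbor: 2).
Step 5: current leaves = {2,8}. Remove leaf 2 (neighbor: 9).
Step 6: current leaves = {8,9}. Remove leaf 8 (neighbor: 4).

Answer: 8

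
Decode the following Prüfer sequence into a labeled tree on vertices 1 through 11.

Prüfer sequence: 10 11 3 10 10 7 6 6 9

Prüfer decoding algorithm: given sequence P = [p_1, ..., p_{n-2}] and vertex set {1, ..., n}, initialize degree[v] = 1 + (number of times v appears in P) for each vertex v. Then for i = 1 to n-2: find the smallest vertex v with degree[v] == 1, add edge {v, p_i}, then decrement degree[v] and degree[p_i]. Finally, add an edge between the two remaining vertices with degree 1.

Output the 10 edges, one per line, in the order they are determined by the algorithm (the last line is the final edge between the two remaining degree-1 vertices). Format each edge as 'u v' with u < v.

Answer: 1 10
2 11
3 4
3 10
5 10
7 8
6 7
6 10
6 9
9 11

Derivation:
Initial degrees: {1:1, 2:1, 3:2, 4:1, 5:1, 6:3, 7:2, 8:1, 9:2, 10:4, 11:2}
Step 1: smallest deg-1 vertex = 1, p_1 = 10. Add edge {1,10}. Now deg[1]=0, deg[10]=3.
Step 2: smallest deg-1 vertex = 2, p_2 = 11. Add edge {2,11}. Now deg[2]=0, deg[11]=1.
Step 3: smallest deg-1 vertex = 4, p_3 = 3. Add edge {3,4}. Now deg[4]=0, deg[3]=1.
Step 4: smallest deg-1 vertex = 3, p_4 = 10. Add edge {3,10}. Now deg[3]=0, deg[10]=2.
Step 5: smallest deg-1 vertex = 5, p_5 = 10. Add edge {5,10}. Now deg[5]=0, deg[10]=1.
Step 6: smallest deg-1 vertex = 8, p_6 = 7. Add edge {7,8}. Now deg[8]=0, deg[7]=1.
Step 7: smallest deg-1 vertex = 7, p_7 = 6. Add edge {6,7}. Now deg[7]=0, deg[6]=2.
Step 8: smallest deg-1 vertex = 10, p_8 = 6. Add edge {6,10}. Now deg[10]=0, deg[6]=1.
Step 9: smallest deg-1 vertex = 6, p_9 = 9. Add edge {6,9}. Now deg[6]=0, deg[9]=1.
Final: two remaining deg-1 vertices are 9, 11. Add edge {9,11}.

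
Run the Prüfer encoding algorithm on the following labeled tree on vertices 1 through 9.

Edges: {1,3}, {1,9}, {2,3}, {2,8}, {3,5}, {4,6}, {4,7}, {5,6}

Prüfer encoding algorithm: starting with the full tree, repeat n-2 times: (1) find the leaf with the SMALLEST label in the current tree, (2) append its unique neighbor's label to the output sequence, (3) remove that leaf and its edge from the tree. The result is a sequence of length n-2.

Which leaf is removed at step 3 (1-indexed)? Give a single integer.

Step 1: current leaves = {7,8,9}. Remove leaf 7 (neighbor: 4).
Step 2: current leaves = {4,8,9}. Remove leaf 4 (neighbor: 6).
Step 3: current leaves = {6,8,9}. Remove leaf 6 (neighbor: 5).

Answer: 6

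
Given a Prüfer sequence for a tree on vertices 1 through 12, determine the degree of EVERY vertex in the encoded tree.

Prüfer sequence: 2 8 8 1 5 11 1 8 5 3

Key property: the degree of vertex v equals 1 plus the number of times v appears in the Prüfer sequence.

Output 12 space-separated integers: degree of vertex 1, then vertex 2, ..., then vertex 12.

p_1 = 2: count[2] becomes 1
p_2 = 8: count[8] becomes 1
p_3 = 8: count[8] becomes 2
p_4 = 1: count[1] becomes 1
p_5 = 5: count[5] becomes 1
p_6 = 11: count[11] becomes 1
p_7 = 1: count[1] becomes 2
p_8 = 8: count[8] becomes 3
p_9 = 5: count[5] becomes 2
p_10 = 3: count[3] becomes 1
Degrees (1 + count): deg[1]=1+2=3, deg[2]=1+1=2, deg[3]=1+1=2, deg[4]=1+0=1, deg[5]=1+2=3, deg[6]=1+0=1, deg[7]=1+0=1, deg[8]=1+3=4, deg[9]=1+0=1, deg[10]=1+0=1, deg[11]=1+1=2, deg[12]=1+0=1

Answer: 3 2 2 1 3 1 1 4 1 1 2 1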